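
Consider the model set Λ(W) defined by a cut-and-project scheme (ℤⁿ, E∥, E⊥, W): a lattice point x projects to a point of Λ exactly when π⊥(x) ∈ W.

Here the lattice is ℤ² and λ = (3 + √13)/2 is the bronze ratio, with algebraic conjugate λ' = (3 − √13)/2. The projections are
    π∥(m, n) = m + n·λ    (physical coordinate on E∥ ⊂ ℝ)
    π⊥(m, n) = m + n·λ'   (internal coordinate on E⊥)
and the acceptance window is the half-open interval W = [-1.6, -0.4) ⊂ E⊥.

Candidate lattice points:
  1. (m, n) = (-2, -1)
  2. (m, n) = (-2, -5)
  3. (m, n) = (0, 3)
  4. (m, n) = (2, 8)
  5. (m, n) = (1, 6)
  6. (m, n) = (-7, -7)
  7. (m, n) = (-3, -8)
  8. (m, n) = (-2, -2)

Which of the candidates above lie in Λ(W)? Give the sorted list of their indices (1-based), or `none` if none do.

2, 3, 4, 5, 7, 8

λ' = (3−√13)/2 ≈ -0.30278.
candidate 1: (m,n)=(-2,-1) → π∥ = -2-1·λ ≈ -5.30278, π⊥ = -2-1·λ' ≈ -1.69722 ∉ [-1.6, -0.4) ⇒ out
candidate 2: (m,n)=(-2,-5) → π∥ = -2-5·λ ≈ -18.51388, π⊥ = -2-5·λ' ≈ -0.48612 ∈ [-1.6, -0.4) ⇒ IN Λ
candidate 3: (m,n)=(0,3) → π∥ = 0+3·λ ≈ 9.90833, π⊥ = 0+3·λ' ≈ -0.90833 ∈ [-1.6, -0.4) ⇒ IN Λ
candidate 4: (m,n)=(2,8) → π∥ = 2+8·λ ≈ 28.42221, π⊥ = 2+8·λ' ≈ -0.42221 ∈ [-1.6, -0.4) ⇒ IN Λ
candidate 5: (m,n)=(1,6) → π∥ = 1+6·λ ≈ 20.81665, π⊥ = 1+6·λ' ≈ -0.81665 ∈ [-1.6, -0.4) ⇒ IN Λ
candidate 6: (m,n)=(-7,-7) → π∥ = -7-7·λ ≈ -30.11943, π⊥ = -7-7·λ' ≈ -4.88057 ∉ [-1.6, -0.4) ⇒ out
candidate 7: (m,n)=(-3,-8) → π∥ = -3-8·λ ≈ -29.42221, π⊥ = -3-8·λ' ≈ -0.57779 ∈ [-1.6, -0.4) ⇒ IN Λ
candidate 8: (m,n)=(-2,-2) → π∥ = -2-2·λ ≈ -8.60555, π⊥ = -2-2·λ' ≈ -1.39445 ∈ [-1.6, -0.4) ⇒ IN Λ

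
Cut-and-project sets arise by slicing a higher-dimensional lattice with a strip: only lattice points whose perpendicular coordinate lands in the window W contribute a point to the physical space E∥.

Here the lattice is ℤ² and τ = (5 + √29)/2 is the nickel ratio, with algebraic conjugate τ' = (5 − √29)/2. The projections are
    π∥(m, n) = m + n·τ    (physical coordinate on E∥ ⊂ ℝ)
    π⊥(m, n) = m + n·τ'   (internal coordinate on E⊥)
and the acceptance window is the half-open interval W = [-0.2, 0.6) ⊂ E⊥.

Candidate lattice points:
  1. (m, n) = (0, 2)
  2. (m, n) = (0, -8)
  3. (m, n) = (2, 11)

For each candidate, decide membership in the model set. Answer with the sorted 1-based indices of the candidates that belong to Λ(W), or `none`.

3

τ' = (5−√29)/2 ≈ -0.192582.
candidate 1: (m,n)=(0,2) → π∥ = 0+2·τ ≈ 10.385165, π⊥ = 0+2·τ' ≈ -0.385165 ∉ [-0.2, 0.6) ⇒ out
candidate 2: (m,n)=(0,-8) → π∥ = 0-8·τ ≈ -41.540659, π⊥ = 0-8·τ' ≈ 1.540659 ∉ [-0.2, 0.6) ⇒ out
candidate 3: (m,n)=(2,11) → π∥ = 2+11·τ ≈ 59.118406, π⊥ = 2+11·τ' ≈ -0.118406 ∈ [-0.2, 0.6) ⇒ IN Λ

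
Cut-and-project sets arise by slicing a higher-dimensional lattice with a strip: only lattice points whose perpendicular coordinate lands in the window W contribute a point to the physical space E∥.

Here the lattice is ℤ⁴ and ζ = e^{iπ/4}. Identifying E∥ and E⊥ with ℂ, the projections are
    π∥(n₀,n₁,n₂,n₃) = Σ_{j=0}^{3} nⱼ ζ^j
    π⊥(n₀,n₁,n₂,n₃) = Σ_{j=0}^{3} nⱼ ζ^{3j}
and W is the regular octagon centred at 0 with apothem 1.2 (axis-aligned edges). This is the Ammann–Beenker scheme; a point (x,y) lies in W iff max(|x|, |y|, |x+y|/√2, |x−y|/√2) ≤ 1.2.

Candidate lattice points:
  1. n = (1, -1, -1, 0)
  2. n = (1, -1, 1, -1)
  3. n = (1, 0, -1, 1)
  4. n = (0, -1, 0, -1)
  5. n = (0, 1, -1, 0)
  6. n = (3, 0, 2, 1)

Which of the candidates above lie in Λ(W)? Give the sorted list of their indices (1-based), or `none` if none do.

π⊥(n) = n₀ + n₁ζ³ + n₂ζ⁶ + n₃ζ⁹ where ζ = e^{iπ/4}.
#1 (1, -1, -1, 0): internal (1.70711, 0.29289); octagon support 1.70711 vs apothem 1.2 → ∉ W
#2 (1, -1, 1, -1): internal (1.00000, -2.41421); octagon support 2.41421 vs apothem 1.2 → ∉ W
#3 (1, 0, -1, 1): internal (1.70711, 1.70711); octagon support 2.41421 vs apothem 1.2 → ∉ W
#4 (0, -1, 0, -1): internal (0.00000, -1.41421); octagon support 1.41421 vs apothem 1.2 → ∉ W
#5 (0, 1, -1, 0): internal (-0.70711, 1.70711); octagon support 1.70711 vs apothem 1.2 → ∉ W
#6 (3, 0, 2, 1): internal (3.70711, -1.29289); octagon support 3.70711 vs apothem 1.2 → ∉ W

none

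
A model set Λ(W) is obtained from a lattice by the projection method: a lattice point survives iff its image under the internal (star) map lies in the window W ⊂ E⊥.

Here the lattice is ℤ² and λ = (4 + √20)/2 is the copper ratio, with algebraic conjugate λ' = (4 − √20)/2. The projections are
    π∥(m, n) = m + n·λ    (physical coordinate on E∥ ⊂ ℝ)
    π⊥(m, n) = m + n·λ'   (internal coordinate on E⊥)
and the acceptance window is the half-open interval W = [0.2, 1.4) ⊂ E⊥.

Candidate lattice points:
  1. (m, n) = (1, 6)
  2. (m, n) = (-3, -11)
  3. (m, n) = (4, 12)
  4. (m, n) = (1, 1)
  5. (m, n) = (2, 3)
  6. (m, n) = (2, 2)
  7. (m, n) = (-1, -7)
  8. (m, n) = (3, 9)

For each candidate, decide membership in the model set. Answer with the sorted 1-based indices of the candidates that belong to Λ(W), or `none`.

Compute λ' = (4−√20)/2 = -0.2361, so π⊥(m,n) = m -0.2361·n.
[1] lift (1,6): star map gives -0.4164; window check 0.2 ≤ -0.4164 < 1.4 is false → out
[2] lift (-3,-11): star map gives -0.4033; window check 0.2 ≤ -0.4033 < 1.4 is false → out
[3] lift (4,12): star map gives 1.1672; window check 0.2 ≤ 1.1672 < 1.4 is true → IN Λ
[4] lift (1,1): star map gives 0.7639; window check 0.2 ≤ 0.7639 < 1.4 is true → IN Λ
[5] lift (2,3): star map gives 1.2918; window check 0.2 ≤ 1.2918 < 1.4 is true → IN Λ
[6] lift (2,2): star map gives 1.5279; window check 0.2 ≤ 1.5279 < 1.4 is false → out
[7] lift (-1,-7): star map gives 0.6525; window check 0.2 ≤ 0.6525 < 1.4 is true → IN Λ
[8] lift (3,9): star map gives 0.8754; window check 0.2 ≤ 0.8754 < 1.4 is true → IN Λ

3, 4, 5, 7, 8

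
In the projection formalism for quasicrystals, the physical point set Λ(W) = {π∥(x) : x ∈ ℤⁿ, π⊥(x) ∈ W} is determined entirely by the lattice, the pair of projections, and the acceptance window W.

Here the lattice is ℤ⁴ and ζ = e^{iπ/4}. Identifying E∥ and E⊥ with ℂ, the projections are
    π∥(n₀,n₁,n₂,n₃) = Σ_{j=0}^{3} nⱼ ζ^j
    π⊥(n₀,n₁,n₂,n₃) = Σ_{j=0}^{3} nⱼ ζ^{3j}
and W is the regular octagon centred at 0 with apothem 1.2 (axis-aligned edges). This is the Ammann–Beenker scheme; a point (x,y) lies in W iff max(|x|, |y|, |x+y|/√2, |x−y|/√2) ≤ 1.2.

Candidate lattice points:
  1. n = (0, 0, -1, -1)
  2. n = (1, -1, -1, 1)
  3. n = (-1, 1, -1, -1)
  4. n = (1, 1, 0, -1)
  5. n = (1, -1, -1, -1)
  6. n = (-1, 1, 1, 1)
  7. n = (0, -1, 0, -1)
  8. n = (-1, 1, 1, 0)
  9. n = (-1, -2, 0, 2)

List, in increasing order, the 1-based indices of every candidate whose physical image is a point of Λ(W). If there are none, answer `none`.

1, 4, 5, 6

With ζ = e^{iπ/4} the internal vectors are ζ^0,ζ^3,ζ^6,ζ^9.
candidate 1: n = (0, 0, -1, -1) → π⊥ ≈ (-0.7071, +0.2929); max(|x|,|y|,|x±y|/√2) = 0.7071 ≤ 1.2 ⇒ ∈ W
candidate 2: n = (1, -1, -1, 1) → π⊥ ≈ (+2.4142, +1.0000); max(|x|,|y|,|x±y|/√2) = 2.4142 > 1.2 ⇒ ∉ W
candidate 3: n = (-1, 1, -1, -1) → π⊥ ≈ (-2.4142, +1.0000); max(|x|,|y|,|x±y|/√2) = 2.4142 > 1.2 ⇒ ∉ W
candidate 4: n = (1, 1, 0, -1) → π⊥ ≈ (-0.4142, +0.0000); max(|x|,|y|,|x±y|/√2) = 0.4142 ≤ 1.2 ⇒ ∈ W
candidate 5: n = (1, -1, -1, -1) → π⊥ ≈ (+1.0000, -0.4142); max(|x|,|y|,|x±y|/√2) = 1.0000 ≤ 1.2 ⇒ ∈ W
candidate 6: n = (-1, 1, 1, 1) → π⊥ ≈ (-1.0000, +0.4142); max(|x|,|y|,|x±y|/√2) = 1.0000 ≤ 1.2 ⇒ ∈ W
candidate 7: n = (0, -1, 0, -1) → π⊥ ≈ (+0.0000, -1.4142); max(|x|,|y|,|x±y|/√2) = 1.4142 > 1.2 ⇒ ∉ W
candidate 8: n = (-1, 1, 1, 0) → π⊥ ≈ (-1.7071, -0.2929); max(|x|,|y|,|x±y|/√2) = 1.7071 > 1.2 ⇒ ∉ W
candidate 9: n = (-1, -2, 0, 2) → π⊥ ≈ (+1.8284, +0.0000); max(|x|,|y|,|x±y|/√2) = 1.8284 > 1.2 ⇒ ∉ W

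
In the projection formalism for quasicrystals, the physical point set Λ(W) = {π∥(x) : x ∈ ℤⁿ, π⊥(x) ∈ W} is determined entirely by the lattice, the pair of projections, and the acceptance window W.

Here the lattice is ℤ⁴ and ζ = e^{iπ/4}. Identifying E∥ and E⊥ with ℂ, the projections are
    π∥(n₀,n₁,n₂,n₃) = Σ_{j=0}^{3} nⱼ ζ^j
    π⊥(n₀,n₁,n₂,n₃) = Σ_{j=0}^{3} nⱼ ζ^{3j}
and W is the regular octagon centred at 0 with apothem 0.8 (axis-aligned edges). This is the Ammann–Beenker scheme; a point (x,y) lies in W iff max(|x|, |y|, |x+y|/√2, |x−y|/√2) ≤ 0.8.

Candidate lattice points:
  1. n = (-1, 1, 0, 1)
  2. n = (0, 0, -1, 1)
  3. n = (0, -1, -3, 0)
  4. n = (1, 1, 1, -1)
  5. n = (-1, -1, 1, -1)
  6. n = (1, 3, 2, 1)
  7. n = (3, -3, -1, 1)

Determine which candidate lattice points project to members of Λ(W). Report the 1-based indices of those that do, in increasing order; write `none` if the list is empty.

Internal map: ζ^{3j} for j=0..3 gives (1,0), (−√2/2,√2/2), (0,−1), (√2/2,√2/2).
candidate 1: n = (-1, 1, 0, 1) → π⊥ ≈ (-1.0000, +1.4142); max(|x|,|y|,|x±y|/√2) = 1.7071 > 0.8 ⇒ ∉ W
candidate 2: n = (0, 0, -1, 1) → π⊥ ≈ (+0.7071, +1.7071); max(|x|,|y|,|x±y|/√2) = 1.7071 > 0.8 ⇒ ∉ W
candidate 3: n = (0, -1, -3, 0) → π⊥ ≈ (+0.7071, +2.2929); max(|x|,|y|,|x±y|/√2) = 2.2929 > 0.8 ⇒ ∉ W
candidate 4: n = (1, 1, 1, -1) → π⊥ ≈ (-0.4142, -1.0000); max(|x|,|y|,|x±y|/√2) = 1.0000 > 0.8 ⇒ ∉ W
candidate 5: n = (-1, -1, 1, -1) → π⊥ ≈ (-1.0000, -2.4142); max(|x|,|y|,|x±y|/√2) = 2.4142 > 0.8 ⇒ ∉ W
candidate 6: n = (1, 3, 2, 1) → π⊥ ≈ (-0.4142, +0.8284); max(|x|,|y|,|x±y|/√2) = 0.8787 > 0.8 ⇒ ∉ W
candidate 7: n = (3, -3, -1, 1) → π⊥ ≈ (+5.8284, -0.4142); max(|x|,|y|,|x±y|/√2) = 5.8284 > 0.8 ⇒ ∉ W

none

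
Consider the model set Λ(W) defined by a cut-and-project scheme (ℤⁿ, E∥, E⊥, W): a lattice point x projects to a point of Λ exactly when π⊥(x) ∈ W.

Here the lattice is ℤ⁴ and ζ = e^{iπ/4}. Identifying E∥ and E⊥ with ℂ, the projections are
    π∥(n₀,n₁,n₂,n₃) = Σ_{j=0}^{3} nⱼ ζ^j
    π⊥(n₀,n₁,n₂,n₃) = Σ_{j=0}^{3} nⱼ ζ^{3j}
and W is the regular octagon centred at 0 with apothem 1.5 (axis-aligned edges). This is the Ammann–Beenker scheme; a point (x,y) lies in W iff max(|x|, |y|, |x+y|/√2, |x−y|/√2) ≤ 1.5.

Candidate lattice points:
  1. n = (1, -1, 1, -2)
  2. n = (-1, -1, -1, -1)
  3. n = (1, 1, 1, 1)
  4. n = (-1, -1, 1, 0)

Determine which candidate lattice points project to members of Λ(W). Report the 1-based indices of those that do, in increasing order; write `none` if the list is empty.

2, 3

Internal map: ζ^{3j} for j=0..3 gives (1,0), (−√2/2,√2/2), (0,−1), (√2/2,√2/2).
candidate 1: n = (1, -1, 1, -2) → π⊥ ≈ (+0.292893, -3.121320); max(|x|,|y|,|x±y|/√2) = 3.121320 > 1.5 ⇒ ∉ W
candidate 2: n = (-1, -1, -1, -1) → π⊥ ≈ (-1.000000, -0.414214); max(|x|,|y|,|x±y|/√2) = 1.000000 ≤ 1.5 ⇒ ∈ W
candidate 3: n = (1, 1, 1, 1) → π⊥ ≈ (+1.000000, +0.414214); max(|x|,|y|,|x±y|/√2) = 1.000000 ≤ 1.5 ⇒ ∈ W
candidate 4: n = (-1, -1, 1, 0) → π⊥ ≈ (-0.292893, -1.707107); max(|x|,|y|,|x±y|/√2) = 1.707107 > 1.5 ⇒ ∉ W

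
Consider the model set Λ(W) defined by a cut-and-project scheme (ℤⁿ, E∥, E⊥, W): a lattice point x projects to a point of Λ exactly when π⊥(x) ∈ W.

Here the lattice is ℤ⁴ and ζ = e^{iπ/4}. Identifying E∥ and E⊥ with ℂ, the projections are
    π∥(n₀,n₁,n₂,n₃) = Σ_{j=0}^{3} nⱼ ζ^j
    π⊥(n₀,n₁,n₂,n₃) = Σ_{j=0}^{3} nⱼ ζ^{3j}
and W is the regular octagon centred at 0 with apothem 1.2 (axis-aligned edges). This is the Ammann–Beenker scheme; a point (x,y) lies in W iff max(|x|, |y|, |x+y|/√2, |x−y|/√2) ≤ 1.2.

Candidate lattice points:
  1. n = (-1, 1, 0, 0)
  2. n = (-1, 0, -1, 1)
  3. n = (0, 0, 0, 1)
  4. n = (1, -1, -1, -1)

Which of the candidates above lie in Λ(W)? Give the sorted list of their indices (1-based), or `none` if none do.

Internal map: ζ^{3j} for j=0..3 gives (1,0), (−√2/2,√2/2), (0,−1), (√2/2,√2/2).
candidate 1: n = (-1, 1, 0, 0) → π⊥ ≈ (-1.70711, +0.70711); max(|x|,|y|,|x±y|/√2) = 1.70711 > 1.2 ⇒ ∉ W
candidate 2: n = (-1, 0, -1, 1) → π⊥ ≈ (-0.29289, +1.70711); max(|x|,|y|,|x±y|/√2) = 1.70711 > 1.2 ⇒ ∉ W
candidate 3: n = (0, 0, 0, 1) → π⊥ ≈ (+0.70711, +0.70711); max(|x|,|y|,|x±y|/√2) = 1.00000 ≤ 1.2 ⇒ ∈ W
candidate 4: n = (1, -1, -1, -1) → π⊥ ≈ (+1.00000, -0.41421); max(|x|,|y|,|x±y|/√2) = 1.00000 ≤ 1.2 ⇒ ∈ W

3, 4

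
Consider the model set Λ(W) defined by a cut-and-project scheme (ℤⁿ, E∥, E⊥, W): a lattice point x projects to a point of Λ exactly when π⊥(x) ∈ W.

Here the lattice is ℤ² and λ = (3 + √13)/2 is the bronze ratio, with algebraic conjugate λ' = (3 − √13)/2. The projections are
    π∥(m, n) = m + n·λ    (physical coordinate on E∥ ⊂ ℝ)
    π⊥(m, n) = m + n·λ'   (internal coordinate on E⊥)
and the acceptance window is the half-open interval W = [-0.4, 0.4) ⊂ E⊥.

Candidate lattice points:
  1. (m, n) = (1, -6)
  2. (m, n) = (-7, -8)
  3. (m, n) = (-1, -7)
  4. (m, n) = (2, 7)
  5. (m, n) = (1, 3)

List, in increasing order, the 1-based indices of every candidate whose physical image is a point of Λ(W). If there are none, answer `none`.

Numerically λ ≈ 3.3028 and λ' = −1/λ ≈ -0.3028.
candidate 1: (m,n)=(1,-6) → π∥ = 1-6·λ ≈ -18.8167, π⊥ = 1-6·λ' ≈ 2.8167 ∉ [-0.4, 0.4) ⇒ out
candidate 2: (m,n)=(-7,-8) → π∥ = -7-8·λ ≈ -33.4222, π⊥ = -7-8·λ' ≈ -4.5778 ∉ [-0.4, 0.4) ⇒ out
candidate 3: (m,n)=(-1,-7) → π∥ = -1-7·λ ≈ -24.1194, π⊥ = -1-7·λ' ≈ 1.1194 ∉ [-0.4, 0.4) ⇒ out
candidate 4: (m,n)=(2,7) → π∥ = 2+7·λ ≈ 25.1194, π⊥ = 2+7·λ' ≈ -0.1194 ∈ [-0.4, 0.4) ⇒ IN Λ
candidate 5: (m,n)=(1,3) → π∥ = 1+3·λ ≈ 10.9083, π⊥ = 1+3·λ' ≈ 0.0917 ∈ [-0.4, 0.4) ⇒ IN Λ

4, 5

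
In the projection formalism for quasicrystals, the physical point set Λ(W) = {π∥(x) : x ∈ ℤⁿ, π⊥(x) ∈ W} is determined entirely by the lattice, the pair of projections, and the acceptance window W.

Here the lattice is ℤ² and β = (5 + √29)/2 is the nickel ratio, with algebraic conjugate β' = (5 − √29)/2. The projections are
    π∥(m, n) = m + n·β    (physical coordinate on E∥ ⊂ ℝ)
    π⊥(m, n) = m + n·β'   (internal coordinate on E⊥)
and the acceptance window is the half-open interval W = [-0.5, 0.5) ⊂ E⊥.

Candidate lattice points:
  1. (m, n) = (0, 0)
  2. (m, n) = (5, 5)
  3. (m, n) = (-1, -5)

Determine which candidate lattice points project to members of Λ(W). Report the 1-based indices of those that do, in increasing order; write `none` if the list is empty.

Compute β' = (5−√29)/2 = -0.192582, so π⊥(m,n) = m -0.192582·n.
#1 (0,0): internal coord 0 + (0)·β' = +0.000000; +0.000000 ∈ [-0.5, 0.5) → IN Λ
#2 (5,5): internal coord 5 + (5)·β' = +4.037088; +4.037088 ∉ [-0.5, 0.5) → out
#3 (-1,-5): internal coord -1 + (-5)·β' = -0.037088; -0.037088 ∈ [-0.5, 0.5) → IN Λ

1, 3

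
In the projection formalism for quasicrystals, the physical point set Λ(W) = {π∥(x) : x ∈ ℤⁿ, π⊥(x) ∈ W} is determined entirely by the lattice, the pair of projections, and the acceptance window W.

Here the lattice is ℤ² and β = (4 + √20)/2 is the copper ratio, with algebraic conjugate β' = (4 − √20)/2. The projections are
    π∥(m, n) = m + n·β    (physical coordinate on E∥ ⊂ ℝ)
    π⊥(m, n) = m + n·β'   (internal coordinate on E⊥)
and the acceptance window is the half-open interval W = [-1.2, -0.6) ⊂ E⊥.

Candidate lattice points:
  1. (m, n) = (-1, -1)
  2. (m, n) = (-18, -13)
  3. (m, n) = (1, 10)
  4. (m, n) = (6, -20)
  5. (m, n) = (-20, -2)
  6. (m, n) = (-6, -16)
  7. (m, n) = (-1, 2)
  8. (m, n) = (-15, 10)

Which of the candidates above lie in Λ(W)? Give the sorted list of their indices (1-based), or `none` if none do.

β' = (4−√20)/2 ≈ -0.2361.
[1] lift (-1,-1): star map gives -0.7639; window check -1.2 ≤ -0.7639 < -0.6 is true → IN Λ
[2] lift (-18,-13): star map gives -14.9311; window check -1.2 ≤ -14.9311 < -0.6 is false → out
[3] lift (1,10): star map gives -1.3607; window check -1.2 ≤ -1.3607 < -0.6 is false → out
[4] lift (6,-20): star map gives 10.7214; window check -1.2 ≤ 10.7214 < -0.6 is false → out
[5] lift (-20,-2): star map gives -19.5279; window check -1.2 ≤ -19.5279 < -0.6 is false → out
[6] lift (-6,-16): star map gives -2.2229; window check -1.2 ≤ -2.2229 < -0.6 is false → out
[7] lift (-1,2): star map gives -1.4721; window check -1.2 ≤ -1.4721 < -0.6 is false → out
[8] lift (-15,10): star map gives -17.3607; window check -1.2 ≤ -17.3607 < -0.6 is false → out

1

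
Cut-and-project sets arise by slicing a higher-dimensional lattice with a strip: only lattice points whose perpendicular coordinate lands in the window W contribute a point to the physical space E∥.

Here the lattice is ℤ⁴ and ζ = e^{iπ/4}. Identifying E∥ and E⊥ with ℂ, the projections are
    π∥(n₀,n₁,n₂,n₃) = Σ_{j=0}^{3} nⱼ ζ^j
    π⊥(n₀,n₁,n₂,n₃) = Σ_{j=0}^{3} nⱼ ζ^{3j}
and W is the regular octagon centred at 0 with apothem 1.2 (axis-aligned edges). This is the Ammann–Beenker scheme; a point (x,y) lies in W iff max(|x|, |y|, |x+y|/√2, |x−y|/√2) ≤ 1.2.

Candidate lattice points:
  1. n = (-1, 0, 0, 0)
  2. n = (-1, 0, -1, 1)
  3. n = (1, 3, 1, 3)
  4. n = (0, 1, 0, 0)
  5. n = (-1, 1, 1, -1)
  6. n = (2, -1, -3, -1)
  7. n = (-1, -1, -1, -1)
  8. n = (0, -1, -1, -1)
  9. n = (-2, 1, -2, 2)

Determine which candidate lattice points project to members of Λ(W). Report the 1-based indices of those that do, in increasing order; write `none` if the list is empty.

1, 4, 7, 8

Internal map: ζ^{3j} for j=0..3 gives (1,0), (−√2/2,√2/2), (0,−1), (√2/2,√2/2).
#1 (-1, 0, 0, 0): internal (-1.00000, 0.00000); octagon support 1.00000 vs apothem 1.2 → ∈ W
#2 (-1, 0, -1, 1): internal (-0.29289, 1.70711); octagon support 1.70711 vs apothem 1.2 → ∉ W
#3 (1, 3, 1, 3): internal (1.00000, 3.24264); octagon support 3.24264 vs apothem 1.2 → ∉ W
#4 (0, 1, 0, 0): internal (-0.70711, 0.70711); octagon support 1.00000 vs apothem 1.2 → ∈ W
#5 (-1, 1, 1, -1): internal (-2.41421, -1.00000); octagon support 2.41421 vs apothem 1.2 → ∉ W
#6 (2, -1, -3, -1): internal (2.00000, 1.58579); octagon support 2.53553 vs apothem 1.2 → ∉ W
#7 (-1, -1, -1, -1): internal (-1.00000, -0.41421); octagon support 1.00000 vs apothem 1.2 → ∈ W
#8 (0, -1, -1, -1): internal (0.00000, -0.41421); octagon support 0.41421 vs apothem 1.2 → ∈ W
#9 (-2, 1, -2, 2): internal (-1.29289, 4.12132); octagon support 4.12132 vs apothem 1.2 → ∉ W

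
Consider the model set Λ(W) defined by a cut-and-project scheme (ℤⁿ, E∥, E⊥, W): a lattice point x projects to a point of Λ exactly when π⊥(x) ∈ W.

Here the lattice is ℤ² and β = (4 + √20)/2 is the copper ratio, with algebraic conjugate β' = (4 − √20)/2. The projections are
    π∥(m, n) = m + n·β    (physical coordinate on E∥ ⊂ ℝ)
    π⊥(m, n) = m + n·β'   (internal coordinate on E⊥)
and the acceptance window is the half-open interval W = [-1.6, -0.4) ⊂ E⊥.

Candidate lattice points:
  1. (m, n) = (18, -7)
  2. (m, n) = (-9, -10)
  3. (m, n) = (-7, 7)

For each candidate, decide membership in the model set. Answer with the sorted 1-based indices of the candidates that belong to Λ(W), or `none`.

Compute β' = (4−√20)/2 = -0.2361, so π⊥(m,n) = m -0.2361·n.
[1] lift (18,-7): star map gives 19.6525; window check -1.6 ≤ 19.6525 < -0.4 is false → out
[2] lift (-9,-10): star map gives -6.6393; window check -1.6 ≤ -6.6393 < -0.4 is false → out
[3] lift (-7,7): star map gives -8.6525; window check -1.6 ≤ -8.6525 < -0.4 is false → out

none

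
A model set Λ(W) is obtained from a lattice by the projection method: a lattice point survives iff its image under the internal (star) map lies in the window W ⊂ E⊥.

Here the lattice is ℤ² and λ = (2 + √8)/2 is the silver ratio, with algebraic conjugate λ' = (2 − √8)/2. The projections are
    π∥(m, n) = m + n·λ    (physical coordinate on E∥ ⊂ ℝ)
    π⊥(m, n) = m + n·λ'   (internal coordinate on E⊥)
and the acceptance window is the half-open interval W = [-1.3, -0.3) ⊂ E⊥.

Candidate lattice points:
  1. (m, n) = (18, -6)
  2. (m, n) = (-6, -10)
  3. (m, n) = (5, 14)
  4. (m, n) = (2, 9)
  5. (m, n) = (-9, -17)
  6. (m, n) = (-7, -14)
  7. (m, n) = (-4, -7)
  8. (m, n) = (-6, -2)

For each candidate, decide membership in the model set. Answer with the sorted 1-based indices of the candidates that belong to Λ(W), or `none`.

3, 6, 7

Numerically λ ≈ 2.41421 and λ' = −1/λ ≈ -0.41421.
[1] lift (18,-6): star map gives 20.48528; window check -1.3 ≤ 20.48528 < -0.3 is false → out
[2] lift (-6,-10): star map gives -1.85786; window check -1.3 ≤ -1.85786 < -0.3 is false → out
[3] lift (5,14): star map gives -0.79899; window check -1.3 ≤ -0.79899 < -0.3 is true → IN Λ
[4] lift (2,9): star map gives -1.72792; window check -1.3 ≤ -1.72792 < -0.3 is false → out
[5] lift (-9,-17): star map gives -1.95837; window check -1.3 ≤ -1.95837 < -0.3 is false → out
[6] lift (-7,-14): star map gives -1.20101; window check -1.3 ≤ -1.20101 < -0.3 is true → IN Λ
[7] lift (-4,-7): star map gives -1.10051; window check -1.3 ≤ -1.10051 < -0.3 is true → IN Λ
[8] lift (-6,-2): star map gives -5.17157; window check -1.3 ≤ -5.17157 < -0.3 is false → out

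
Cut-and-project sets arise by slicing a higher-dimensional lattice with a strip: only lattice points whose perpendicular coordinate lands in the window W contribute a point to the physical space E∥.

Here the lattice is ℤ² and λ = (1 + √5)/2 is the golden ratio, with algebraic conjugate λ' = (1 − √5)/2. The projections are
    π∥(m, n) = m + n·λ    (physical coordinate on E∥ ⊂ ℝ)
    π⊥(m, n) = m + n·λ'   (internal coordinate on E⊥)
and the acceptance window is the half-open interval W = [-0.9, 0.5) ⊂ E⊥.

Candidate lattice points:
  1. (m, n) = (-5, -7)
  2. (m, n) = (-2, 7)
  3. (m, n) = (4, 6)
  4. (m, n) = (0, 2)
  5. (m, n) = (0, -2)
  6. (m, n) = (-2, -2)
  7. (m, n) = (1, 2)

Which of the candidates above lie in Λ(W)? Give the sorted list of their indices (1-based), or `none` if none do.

1, 3, 6, 7

Numerically λ ≈ 1.618034 and λ' = −1/λ ≈ -0.618034.
[1] lift (-5,-7): star map gives -0.673762; window check -0.9 ≤ -0.673762 < 0.5 is true → IN Λ
[2] lift (-2,7): star map gives -6.326238; window check -0.9 ≤ -6.326238 < 0.5 is false → out
[3] lift (4,6): star map gives 0.291796; window check -0.9 ≤ 0.291796 < 0.5 is true → IN Λ
[4] lift (0,2): star map gives -1.236068; window check -0.9 ≤ -1.236068 < 0.5 is false → out
[5] lift (0,-2): star map gives 1.236068; window check -0.9 ≤ 1.236068 < 0.5 is false → out
[6] lift (-2,-2): star map gives -0.763932; window check -0.9 ≤ -0.763932 < 0.5 is true → IN Λ
[7] lift (1,2): star map gives -0.236068; window check -0.9 ≤ -0.236068 < 0.5 is true → IN Λ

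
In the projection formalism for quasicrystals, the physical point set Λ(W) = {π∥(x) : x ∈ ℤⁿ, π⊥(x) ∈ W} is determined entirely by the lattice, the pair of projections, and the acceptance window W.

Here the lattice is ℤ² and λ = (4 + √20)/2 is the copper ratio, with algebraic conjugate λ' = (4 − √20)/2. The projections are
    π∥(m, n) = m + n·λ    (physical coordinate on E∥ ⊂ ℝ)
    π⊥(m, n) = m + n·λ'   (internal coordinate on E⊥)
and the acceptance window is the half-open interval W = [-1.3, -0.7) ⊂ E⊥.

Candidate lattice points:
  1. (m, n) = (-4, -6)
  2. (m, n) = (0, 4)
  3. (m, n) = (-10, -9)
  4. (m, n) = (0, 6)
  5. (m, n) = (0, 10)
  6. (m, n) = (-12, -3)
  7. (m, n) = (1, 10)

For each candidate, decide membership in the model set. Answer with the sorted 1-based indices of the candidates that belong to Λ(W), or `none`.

2

Numerically λ ≈ 4.23607 and λ' = −1/λ ≈ -0.23607.
candidate 1: (m,n)=(-4,-6) → π∥ = -4-6·λ ≈ -29.41641, π⊥ = -4-6·λ' ≈ -2.58359 ∉ [-1.3, -0.7) ⇒ out
candidate 2: (m,n)=(0,4) → π∥ = 0+4·λ ≈ 16.94427, π⊥ = 0+4·λ' ≈ -0.94427 ∈ [-1.3, -0.7) ⇒ IN Λ
candidate 3: (m,n)=(-10,-9) → π∥ = -10-9·λ ≈ -48.12461, π⊥ = -10-9·λ' ≈ -7.87539 ∉ [-1.3, -0.7) ⇒ out
candidate 4: (m,n)=(0,6) → π∥ = 0+6·λ ≈ 25.41641, π⊥ = 0+6·λ' ≈ -1.41641 ∉ [-1.3, -0.7) ⇒ out
candidate 5: (m,n)=(0,10) → π∥ = 0+10·λ ≈ 42.36068, π⊥ = 0+10·λ' ≈ -2.36068 ∉ [-1.3, -0.7) ⇒ out
candidate 6: (m,n)=(-12,-3) → π∥ = -12-3·λ ≈ -24.70820, π⊥ = -12-3·λ' ≈ -11.29180 ∉ [-1.3, -0.7) ⇒ out
candidate 7: (m,n)=(1,10) → π∥ = 1+10·λ ≈ 43.36068, π⊥ = 1+10·λ' ≈ -1.36068 ∉ [-1.3, -0.7) ⇒ out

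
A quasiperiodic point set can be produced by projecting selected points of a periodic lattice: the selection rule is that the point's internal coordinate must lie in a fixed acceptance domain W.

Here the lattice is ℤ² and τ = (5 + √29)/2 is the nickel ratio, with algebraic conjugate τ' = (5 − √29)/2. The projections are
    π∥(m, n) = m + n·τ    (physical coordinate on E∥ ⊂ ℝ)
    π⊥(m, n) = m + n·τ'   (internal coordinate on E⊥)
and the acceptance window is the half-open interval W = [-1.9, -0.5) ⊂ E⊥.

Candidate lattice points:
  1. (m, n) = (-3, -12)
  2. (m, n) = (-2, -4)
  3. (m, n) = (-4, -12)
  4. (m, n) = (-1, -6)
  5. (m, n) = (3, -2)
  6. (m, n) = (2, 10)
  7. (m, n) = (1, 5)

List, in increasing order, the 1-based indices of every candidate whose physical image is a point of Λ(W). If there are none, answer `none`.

1, 2, 3

Numerically τ ≈ 5.192582 and τ' = −1/τ ≈ -0.192582.
#1 (-3,-12): internal coord -3 + (-12)·τ' = -0.689011; -0.689011 ∈ [-1.9, -0.5) → IN Λ
#2 (-2,-4): internal coord -2 + (-4)·τ' = -1.229670; -1.229670 ∈ [-1.9, -0.5) → IN Λ
#3 (-4,-12): internal coord -4 + (-12)·τ' = -1.689011; -1.689011 ∈ [-1.9, -0.5) → IN Λ
#4 (-1,-6): internal coord -1 + (-6)·τ' = +0.155494; +0.155494 ∉ [-1.9, -0.5) → out
#5 (3,-2): internal coord 3 + (-2)·τ' = +3.385165; +3.385165 ∉ [-1.9, -0.5) → out
#6 (2,10): internal coord 2 + (10)·τ' = +0.074176; +0.074176 ∉ [-1.9, -0.5) → out
#7 (1,5): internal coord 1 + (5)·τ' = +0.037088; +0.037088 ∉ [-1.9, -0.5) → out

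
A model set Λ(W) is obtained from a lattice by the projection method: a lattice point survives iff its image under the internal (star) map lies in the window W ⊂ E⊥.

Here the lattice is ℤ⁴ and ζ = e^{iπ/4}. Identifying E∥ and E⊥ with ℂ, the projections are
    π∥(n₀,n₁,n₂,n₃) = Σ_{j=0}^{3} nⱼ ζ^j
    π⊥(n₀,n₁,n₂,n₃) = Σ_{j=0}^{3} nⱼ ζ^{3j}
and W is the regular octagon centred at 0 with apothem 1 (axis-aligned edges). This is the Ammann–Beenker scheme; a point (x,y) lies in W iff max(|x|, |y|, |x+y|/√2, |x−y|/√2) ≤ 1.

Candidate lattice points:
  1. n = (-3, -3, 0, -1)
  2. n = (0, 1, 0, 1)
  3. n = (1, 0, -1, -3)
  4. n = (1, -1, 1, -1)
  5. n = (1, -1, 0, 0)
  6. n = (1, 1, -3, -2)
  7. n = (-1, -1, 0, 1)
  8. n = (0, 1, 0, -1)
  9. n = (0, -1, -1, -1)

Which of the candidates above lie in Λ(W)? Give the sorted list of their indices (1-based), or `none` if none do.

Internal map: ζ^{3j} for j=0..3 gives (1,0), (−√2/2,√2/2), (0,−1), (√2/2,√2/2).
#1 (-3, -3, 0, -1): internal (-1.5858, -2.8284); octagon support 3.1213 vs apothem 1 → ∉ W
#2 (0, 1, 0, 1): internal (0.0000, 1.4142); octagon support 1.4142 vs apothem 1 → ∉ W
#3 (1, 0, -1, -3): internal (-1.1213, -1.1213); octagon support 1.5858 vs apothem 1 → ∉ W
#4 (1, -1, 1, -1): internal (1.0000, -2.4142); octagon support 2.4142 vs apothem 1 → ∉ W
#5 (1, -1, 0, 0): internal (1.7071, -0.7071); octagon support 1.7071 vs apothem 1 → ∉ W
#6 (1, 1, -3, -2): internal (-1.1213, 2.2929); octagon support 2.4142 vs apothem 1 → ∉ W
#7 (-1, -1, 0, 1): internal (0.4142, 0.0000); octagon support 0.4142 vs apothem 1 → ∈ W
#8 (0, 1, 0, -1): internal (-1.4142, 0.0000); octagon support 1.4142 vs apothem 1 → ∉ W
#9 (0, -1, -1, -1): internal (0.0000, -0.4142); octagon support 0.4142 vs apothem 1 → ∈ W

7, 9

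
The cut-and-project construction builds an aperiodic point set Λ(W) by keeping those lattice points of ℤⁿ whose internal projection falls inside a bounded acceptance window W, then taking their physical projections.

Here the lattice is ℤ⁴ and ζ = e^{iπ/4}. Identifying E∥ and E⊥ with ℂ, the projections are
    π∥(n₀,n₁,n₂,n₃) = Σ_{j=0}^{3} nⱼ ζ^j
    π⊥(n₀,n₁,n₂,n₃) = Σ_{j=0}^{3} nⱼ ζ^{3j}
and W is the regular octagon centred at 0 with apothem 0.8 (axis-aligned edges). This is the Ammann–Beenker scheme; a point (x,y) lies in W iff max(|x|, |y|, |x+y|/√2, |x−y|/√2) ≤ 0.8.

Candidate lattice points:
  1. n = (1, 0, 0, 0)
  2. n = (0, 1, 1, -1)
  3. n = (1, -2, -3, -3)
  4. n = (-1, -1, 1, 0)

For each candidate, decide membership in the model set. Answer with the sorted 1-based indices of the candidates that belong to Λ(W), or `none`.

3

π⊥(n) = n₀ + n₁ζ³ + n₂ζ⁶ + n₃ζ⁹ where ζ = e^{iπ/4}.
#1 (1, 0, 0, 0): internal (1.000000, 0.000000); octagon support 1.000000 vs apothem 0.8 → ∉ W
#2 (0, 1, 1, -1): internal (-1.414214, -1.000000); octagon support 1.707107 vs apothem 0.8 → ∉ W
#3 (1, -2, -3, -3): internal (0.292893, -0.535534); octagon support 0.585786 vs apothem 0.8 → ∈ W
#4 (-1, -1, 1, 0): internal (-0.292893, -1.707107); octagon support 1.707107 vs apothem 0.8 → ∉ W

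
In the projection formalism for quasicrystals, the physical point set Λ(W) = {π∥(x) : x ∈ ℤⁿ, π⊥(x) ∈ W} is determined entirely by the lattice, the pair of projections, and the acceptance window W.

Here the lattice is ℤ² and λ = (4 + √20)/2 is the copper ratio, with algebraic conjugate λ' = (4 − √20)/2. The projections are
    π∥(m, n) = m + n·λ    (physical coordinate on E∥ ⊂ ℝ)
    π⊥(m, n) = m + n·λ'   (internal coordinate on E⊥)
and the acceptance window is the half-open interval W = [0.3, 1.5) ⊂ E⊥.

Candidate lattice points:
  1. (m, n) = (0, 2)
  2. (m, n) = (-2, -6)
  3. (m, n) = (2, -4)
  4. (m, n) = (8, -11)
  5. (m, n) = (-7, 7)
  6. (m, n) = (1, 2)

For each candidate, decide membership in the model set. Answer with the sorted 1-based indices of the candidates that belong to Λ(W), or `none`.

6

Numerically λ ≈ 4.23607 and λ' = −1/λ ≈ -0.23607.
candidate 1: (m,n)=(0,2) → π∥ = 0+2·λ ≈ 8.47214, π⊥ = 0+2·λ' ≈ -0.47214 ∉ [0.3, 1.5) ⇒ out
candidate 2: (m,n)=(-2,-6) → π∥ = -2-6·λ ≈ -27.41641, π⊥ = -2-6·λ' ≈ -0.58359 ∉ [0.3, 1.5) ⇒ out
candidate 3: (m,n)=(2,-4) → π∥ = 2-4·λ ≈ -14.94427, π⊥ = 2-4·λ' ≈ 2.94427 ∉ [0.3, 1.5) ⇒ out
candidate 4: (m,n)=(8,-11) → π∥ = 8-11·λ ≈ -38.59675, π⊥ = 8-11·λ' ≈ 10.59675 ∉ [0.3, 1.5) ⇒ out
candidate 5: (m,n)=(-7,7) → π∥ = -7+7·λ ≈ 22.65248, π⊥ = -7+7·λ' ≈ -8.65248 ∉ [0.3, 1.5) ⇒ out
candidate 6: (m,n)=(1,2) → π∥ = 1+2·λ ≈ 9.47214, π⊥ = 1+2·λ' ≈ 0.52786 ∈ [0.3, 1.5) ⇒ IN Λ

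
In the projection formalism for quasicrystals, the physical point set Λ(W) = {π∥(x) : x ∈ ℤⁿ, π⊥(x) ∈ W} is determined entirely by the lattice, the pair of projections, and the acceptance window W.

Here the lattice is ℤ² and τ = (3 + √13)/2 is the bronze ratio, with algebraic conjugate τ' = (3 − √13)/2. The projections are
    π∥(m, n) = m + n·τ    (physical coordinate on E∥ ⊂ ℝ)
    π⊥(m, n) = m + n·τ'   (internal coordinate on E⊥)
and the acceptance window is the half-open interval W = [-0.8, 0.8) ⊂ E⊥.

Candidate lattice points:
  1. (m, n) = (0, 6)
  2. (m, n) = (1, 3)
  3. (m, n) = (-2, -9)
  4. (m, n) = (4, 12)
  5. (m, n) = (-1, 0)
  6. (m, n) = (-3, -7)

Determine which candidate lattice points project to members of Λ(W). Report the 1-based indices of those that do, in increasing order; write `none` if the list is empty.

Numerically τ ≈ 3.30278 and τ' = −1/τ ≈ -0.30278.
candidate 1: (m,n)=(0,6) → π∥ = 0+6·τ ≈ 19.81665, π⊥ = 0+6·τ' ≈ -1.81665 ∉ [-0.8, 0.8) ⇒ out
candidate 2: (m,n)=(1,3) → π∥ = 1+3·τ ≈ 10.90833, π⊥ = 1+3·τ' ≈ 0.09167 ∈ [-0.8, 0.8) ⇒ IN Λ
candidate 3: (m,n)=(-2,-9) → π∥ = -2-9·τ ≈ -31.72498, π⊥ = -2-9·τ' ≈ 0.72498 ∈ [-0.8, 0.8) ⇒ IN Λ
candidate 4: (m,n)=(4,12) → π∥ = 4+12·τ ≈ 43.63331, π⊥ = 4+12·τ' ≈ 0.36669 ∈ [-0.8, 0.8) ⇒ IN Λ
candidate 5: (m,n)=(-1,0) → π∥ = -1+0·τ ≈ -1.00000, π⊥ = -1+0·τ' ≈ -1.00000 ∉ [-0.8, 0.8) ⇒ out
candidate 6: (m,n)=(-3,-7) → π∥ = -3-7·τ ≈ -26.11943, π⊥ = -3-7·τ' ≈ -0.88057 ∉ [-0.8, 0.8) ⇒ out

2, 3, 4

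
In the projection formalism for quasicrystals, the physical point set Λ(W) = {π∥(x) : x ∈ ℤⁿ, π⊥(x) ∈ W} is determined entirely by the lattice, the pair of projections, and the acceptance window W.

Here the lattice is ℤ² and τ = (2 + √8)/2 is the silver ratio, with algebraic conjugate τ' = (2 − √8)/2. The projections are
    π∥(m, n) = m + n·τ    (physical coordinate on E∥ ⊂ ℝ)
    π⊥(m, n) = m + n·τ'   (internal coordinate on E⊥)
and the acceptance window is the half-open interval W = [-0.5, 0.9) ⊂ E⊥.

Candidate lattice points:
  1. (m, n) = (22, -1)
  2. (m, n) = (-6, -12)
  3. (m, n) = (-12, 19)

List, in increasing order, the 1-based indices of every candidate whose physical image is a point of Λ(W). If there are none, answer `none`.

Numerically τ ≈ 2.414214 and τ' = −1/τ ≈ -0.414214.
#1 (22,-1): internal coord 22 + (-1)·τ' = +22.414214; +22.414214 ∉ [-0.5, 0.9) → out
#2 (-6,-12): internal coord -6 + (-12)·τ' = -1.029437; -1.029437 ∉ [-0.5, 0.9) → out
#3 (-12,19): internal coord -12 + (19)·τ' = -19.870058; -19.870058 ∉ [-0.5, 0.9) → out

none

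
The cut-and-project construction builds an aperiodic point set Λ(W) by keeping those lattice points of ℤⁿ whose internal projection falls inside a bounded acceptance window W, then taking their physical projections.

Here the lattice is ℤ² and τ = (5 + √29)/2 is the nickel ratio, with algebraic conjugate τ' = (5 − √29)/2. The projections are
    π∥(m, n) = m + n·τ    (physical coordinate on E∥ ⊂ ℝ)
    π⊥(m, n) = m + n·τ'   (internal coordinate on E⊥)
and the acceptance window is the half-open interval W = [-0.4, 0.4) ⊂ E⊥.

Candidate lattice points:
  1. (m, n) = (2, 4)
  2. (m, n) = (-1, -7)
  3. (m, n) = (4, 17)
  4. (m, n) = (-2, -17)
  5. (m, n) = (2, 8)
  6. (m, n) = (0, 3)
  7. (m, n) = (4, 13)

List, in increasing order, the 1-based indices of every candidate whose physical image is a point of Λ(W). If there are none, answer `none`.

2

τ' = (5−√29)/2 ≈ -0.192582.
[1] lift (2,4): star map gives 1.229670; window check -0.4 ≤ 1.229670 < 0.4 is false → out
[2] lift (-1,-7): star map gives 0.348077; window check -0.4 ≤ 0.348077 < 0.4 is true → IN Λ
[3] lift (4,17): star map gives 0.726099; window check -0.4 ≤ 0.726099 < 0.4 is false → out
[4] lift (-2,-17): star map gives 1.273901; window check -0.4 ≤ 1.273901 < 0.4 is false → out
[5] lift (2,8): star map gives 0.459341; window check -0.4 ≤ 0.459341 < 0.4 is false → out
[6] lift (0,3): star map gives -0.577747; window check -0.4 ≤ -0.577747 < 0.4 is false → out
[7] lift (4,13): star map gives 1.496429; window check -0.4 ≤ 1.496429 < 0.4 is false → out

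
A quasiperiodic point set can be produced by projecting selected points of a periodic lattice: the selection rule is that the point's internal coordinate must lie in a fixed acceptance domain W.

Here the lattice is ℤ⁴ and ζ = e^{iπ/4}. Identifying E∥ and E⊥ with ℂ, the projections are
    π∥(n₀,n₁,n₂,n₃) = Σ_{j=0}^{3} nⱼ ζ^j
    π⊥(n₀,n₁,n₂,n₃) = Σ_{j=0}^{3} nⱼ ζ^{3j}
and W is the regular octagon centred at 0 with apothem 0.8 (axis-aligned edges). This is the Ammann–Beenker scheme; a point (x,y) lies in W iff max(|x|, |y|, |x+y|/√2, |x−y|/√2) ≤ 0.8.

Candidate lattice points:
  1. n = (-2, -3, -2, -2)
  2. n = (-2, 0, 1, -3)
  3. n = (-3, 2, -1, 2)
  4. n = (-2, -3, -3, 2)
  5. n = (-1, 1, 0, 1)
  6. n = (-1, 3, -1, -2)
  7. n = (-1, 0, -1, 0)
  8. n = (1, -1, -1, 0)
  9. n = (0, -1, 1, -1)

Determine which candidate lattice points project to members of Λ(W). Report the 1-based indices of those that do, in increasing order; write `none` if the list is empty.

none

With ζ = e^{iπ/4} the internal vectors are ζ^0,ζ^3,ζ^6,ζ^9.
candidate 1: n = (-2, -3, -2, -2) → π⊥ ≈ (-1.29289, -1.53553); max(|x|,|y|,|x±y|/√2) = 2.00000 > 0.8 ⇒ ∉ W
candidate 2: n = (-2, 0, 1, -3) → π⊥ ≈ (-4.12132, -3.12132); max(|x|,|y|,|x±y|/√2) = 5.12132 > 0.8 ⇒ ∉ W
candidate 3: n = (-3, 2, -1, 2) → π⊥ ≈ (-3.00000, +3.82843); max(|x|,|y|,|x±y|/√2) = 4.82843 > 0.8 ⇒ ∉ W
candidate 4: n = (-2, -3, -3, 2) → π⊥ ≈ (+1.53553, +2.29289); max(|x|,|y|,|x±y|/√2) = 2.70711 > 0.8 ⇒ ∉ W
candidate 5: n = (-1, 1, 0, 1) → π⊥ ≈ (-1.00000, +1.41421); max(|x|,|y|,|x±y|/√2) = 1.70711 > 0.8 ⇒ ∉ W
candidate 6: n = (-1, 3, -1, -2) → π⊥ ≈ (-4.53553, +1.70711); max(|x|,|y|,|x±y|/√2) = 4.53553 > 0.8 ⇒ ∉ W
candidate 7: n = (-1, 0, -1, 0) → π⊥ ≈ (-1.00000, +1.00000); max(|x|,|y|,|x±y|/√2) = 1.41421 > 0.8 ⇒ ∉ W
candidate 8: n = (1, -1, -1, 0) → π⊥ ≈ (+1.70711, +0.29289); max(|x|,|y|,|x±y|/√2) = 1.70711 > 0.8 ⇒ ∉ W
candidate 9: n = (0, -1, 1, -1) → π⊥ ≈ (+0.00000, -2.41421); max(|x|,|y|,|x±y|/√2) = 2.41421 > 0.8 ⇒ ∉ W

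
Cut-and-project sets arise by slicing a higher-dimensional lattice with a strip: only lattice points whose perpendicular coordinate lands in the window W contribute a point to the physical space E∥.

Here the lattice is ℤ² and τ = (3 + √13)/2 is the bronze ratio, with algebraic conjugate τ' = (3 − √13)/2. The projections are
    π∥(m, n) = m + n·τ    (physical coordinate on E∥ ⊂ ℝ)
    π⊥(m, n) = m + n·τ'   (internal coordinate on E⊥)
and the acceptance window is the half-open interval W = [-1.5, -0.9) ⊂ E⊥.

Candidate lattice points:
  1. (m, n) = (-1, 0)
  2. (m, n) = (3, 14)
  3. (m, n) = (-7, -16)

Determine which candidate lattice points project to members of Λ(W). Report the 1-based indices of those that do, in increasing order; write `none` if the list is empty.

1, 2

Compute τ' = (3−√13)/2 = -0.3028, so π⊥(m,n) = m -0.3028·n.
candidate 1: (m,n)=(-1,0) → π∥ = -1+0·τ ≈ -1.0000, π⊥ = -1+0·τ' ≈ -1.0000 ∈ [-1.5, -0.9) ⇒ IN Λ
candidate 2: (m,n)=(3,14) → π∥ = 3+14·τ ≈ 49.2389, π⊥ = 3+14·τ' ≈ -1.2389 ∈ [-1.5, -0.9) ⇒ IN Λ
candidate 3: (m,n)=(-7,-16) → π∥ = -7-16·τ ≈ -59.8444, π⊥ = -7-16·τ' ≈ -2.1556 ∉ [-1.5, -0.9) ⇒ out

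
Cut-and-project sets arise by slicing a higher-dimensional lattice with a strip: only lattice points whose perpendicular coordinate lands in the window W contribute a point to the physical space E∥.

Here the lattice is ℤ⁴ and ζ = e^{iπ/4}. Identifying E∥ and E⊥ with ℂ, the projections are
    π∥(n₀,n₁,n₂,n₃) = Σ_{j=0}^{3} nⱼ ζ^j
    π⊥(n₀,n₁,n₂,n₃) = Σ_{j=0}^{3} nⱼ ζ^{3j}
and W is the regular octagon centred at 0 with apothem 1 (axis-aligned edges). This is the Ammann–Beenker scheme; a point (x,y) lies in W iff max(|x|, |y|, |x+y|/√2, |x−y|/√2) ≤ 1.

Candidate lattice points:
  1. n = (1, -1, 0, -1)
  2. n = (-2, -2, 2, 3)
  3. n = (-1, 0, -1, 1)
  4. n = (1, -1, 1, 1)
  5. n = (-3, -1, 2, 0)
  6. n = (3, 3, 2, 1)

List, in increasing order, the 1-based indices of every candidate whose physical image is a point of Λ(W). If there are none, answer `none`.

none

Internal map: ζ^{3j} for j=0..3 gives (1,0), (−√2/2,√2/2), (0,−1), (√2/2,√2/2).
candidate 1: n = (1, -1, 0, -1) → π⊥ ≈ (+1.0000, -1.4142); max(|x|,|y|,|x±y|/√2) = 1.7071 > 1 ⇒ ∉ W
candidate 2: n = (-2, -2, 2, 3) → π⊥ ≈ (+1.5355, -1.2929); max(|x|,|y|,|x±y|/√2) = 2.0000 > 1 ⇒ ∉ W
candidate 3: n = (-1, 0, -1, 1) → π⊥ ≈ (-0.2929, +1.7071); max(|x|,|y|,|x±y|/√2) = 1.7071 > 1 ⇒ ∉ W
candidate 4: n = (1, -1, 1, 1) → π⊥ ≈ (+2.4142, -1.0000); max(|x|,|y|,|x±y|/√2) = 2.4142 > 1 ⇒ ∉ W
candidate 5: n = (-3, -1, 2, 0) → π⊥ ≈ (-2.2929, -2.7071); max(|x|,|y|,|x±y|/√2) = 3.5355 > 1 ⇒ ∉ W
candidate 6: n = (3, 3, 2, 1) → π⊥ ≈ (+1.5858, +0.8284); max(|x|,|y|,|x±y|/√2) = 1.7071 > 1 ⇒ ∉ W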